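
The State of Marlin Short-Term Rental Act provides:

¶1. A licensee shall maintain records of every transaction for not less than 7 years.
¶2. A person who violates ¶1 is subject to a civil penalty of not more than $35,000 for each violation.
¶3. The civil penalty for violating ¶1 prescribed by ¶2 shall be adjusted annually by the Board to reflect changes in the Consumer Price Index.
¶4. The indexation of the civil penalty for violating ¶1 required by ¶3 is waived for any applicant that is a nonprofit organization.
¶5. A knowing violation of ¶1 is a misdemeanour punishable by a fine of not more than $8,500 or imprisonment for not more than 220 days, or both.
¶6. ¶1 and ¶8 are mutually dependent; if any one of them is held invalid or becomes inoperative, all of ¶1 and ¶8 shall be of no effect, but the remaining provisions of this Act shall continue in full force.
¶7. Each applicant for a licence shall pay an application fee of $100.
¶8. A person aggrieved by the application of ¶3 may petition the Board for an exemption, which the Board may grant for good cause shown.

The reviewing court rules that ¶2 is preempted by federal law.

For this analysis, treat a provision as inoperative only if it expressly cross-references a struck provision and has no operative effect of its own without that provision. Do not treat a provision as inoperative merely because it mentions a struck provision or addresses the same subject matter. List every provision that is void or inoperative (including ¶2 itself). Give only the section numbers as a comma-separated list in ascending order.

1, 2, 3, 4, 5, 8

¶2 is struck. ¶3 does nothing except set the indexation of the civil penalty for violating ¶1 by reference to ¶2; with ¶2 gone it has no independent effect and is inoperative. ¶4 has no operative effect of its own apart from ¶3 and is therefore inoperative. ¶8 has no operative effect of its own apart from ¶3 and is therefore inoperative. ¶6 declares ¶1 and ¶8 mutually dependent; since one of them has fallen, all of them are of no effect. That brings down ¶1 as well. ¶5 in turn depends solely on a provision now struck and likewise falls. The remainder continues in force under ¶6. That leaves ¶6 and ¶7 in effect.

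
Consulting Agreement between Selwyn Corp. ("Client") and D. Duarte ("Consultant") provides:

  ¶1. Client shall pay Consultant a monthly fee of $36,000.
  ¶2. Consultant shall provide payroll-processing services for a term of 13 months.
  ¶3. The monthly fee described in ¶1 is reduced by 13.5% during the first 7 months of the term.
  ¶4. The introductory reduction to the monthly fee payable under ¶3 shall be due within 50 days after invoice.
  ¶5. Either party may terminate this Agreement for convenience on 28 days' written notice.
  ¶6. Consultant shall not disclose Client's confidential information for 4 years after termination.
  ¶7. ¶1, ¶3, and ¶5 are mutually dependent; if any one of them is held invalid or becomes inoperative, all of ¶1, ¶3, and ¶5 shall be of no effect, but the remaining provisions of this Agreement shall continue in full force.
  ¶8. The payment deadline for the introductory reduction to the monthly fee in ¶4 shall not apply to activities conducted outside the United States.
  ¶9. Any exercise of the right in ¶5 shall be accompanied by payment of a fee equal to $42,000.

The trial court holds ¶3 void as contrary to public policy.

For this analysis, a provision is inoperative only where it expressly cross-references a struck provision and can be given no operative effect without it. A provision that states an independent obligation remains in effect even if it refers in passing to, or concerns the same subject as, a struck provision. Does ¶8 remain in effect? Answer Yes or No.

No

¶3 is struck. ¶4 operates only by reference to ¶3, so it falls with ¶3. ¶8 operates only by reference to ¶4, so it falls with ¶4. ¶7 declares ¶1, ¶3, and ¶5 mutually dependent; since one of them has fallen, all of them are of no effect. That brings down ¶1 and ¶5 as well. ¶9 in turn depends solely on a provision now struck and likewise falls. The remainder continues in force under ¶7. That leaves ¶2, ¶6, and ¶7 in effect. ¶8 is among the inoperative provisions, so the answer is no.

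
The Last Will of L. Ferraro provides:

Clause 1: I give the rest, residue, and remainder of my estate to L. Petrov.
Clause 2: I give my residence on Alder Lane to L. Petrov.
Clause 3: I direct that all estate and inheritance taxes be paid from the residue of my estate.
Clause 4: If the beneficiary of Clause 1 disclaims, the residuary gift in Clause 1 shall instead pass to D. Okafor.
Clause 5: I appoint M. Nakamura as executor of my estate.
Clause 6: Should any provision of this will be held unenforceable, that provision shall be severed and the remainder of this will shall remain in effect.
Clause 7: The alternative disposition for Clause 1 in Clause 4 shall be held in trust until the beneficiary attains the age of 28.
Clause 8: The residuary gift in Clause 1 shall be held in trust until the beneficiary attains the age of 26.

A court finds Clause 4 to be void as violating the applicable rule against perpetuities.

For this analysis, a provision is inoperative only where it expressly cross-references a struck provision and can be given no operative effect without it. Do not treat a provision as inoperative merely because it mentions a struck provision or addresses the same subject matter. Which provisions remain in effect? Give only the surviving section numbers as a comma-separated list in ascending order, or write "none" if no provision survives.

Clause 4 is struck. The only function of Clause 7 is the trust for Clause 4, so it cannot stand once Clause 4 is removed. Under the severability clause in Clause 6, the remaining provisions continue in force. The provisions still in force are Clause 1, Clause 2, Clause 3, Clause 5, Clause 6, and Clause 8.

1, 2, 3, 5, 6, 8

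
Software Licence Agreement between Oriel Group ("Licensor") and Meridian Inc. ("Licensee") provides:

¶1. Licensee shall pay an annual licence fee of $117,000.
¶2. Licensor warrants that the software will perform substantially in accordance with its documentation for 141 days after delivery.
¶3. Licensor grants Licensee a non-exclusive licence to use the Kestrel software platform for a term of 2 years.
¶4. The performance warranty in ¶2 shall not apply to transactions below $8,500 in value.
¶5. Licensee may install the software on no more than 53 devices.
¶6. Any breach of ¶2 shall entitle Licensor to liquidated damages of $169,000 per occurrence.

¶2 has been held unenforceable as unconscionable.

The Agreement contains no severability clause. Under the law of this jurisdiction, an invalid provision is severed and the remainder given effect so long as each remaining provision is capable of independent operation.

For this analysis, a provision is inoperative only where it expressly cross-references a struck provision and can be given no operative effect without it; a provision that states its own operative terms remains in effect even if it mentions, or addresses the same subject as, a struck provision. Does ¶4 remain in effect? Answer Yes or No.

¶2 is struck. ¶4 has no operative effect of its own apart from ¶2 and is therefore inoperative. ¶6 has no operative effect of its own apart from ¶2 and is therefore inoperative. Under the stated default rule, only provisions that cannot operate independently fall away; the rest are enforced. ¶1, ¶3, and ¶5 remain in effect. ¶4 is among the inoperative provisions, so the answer is no.

No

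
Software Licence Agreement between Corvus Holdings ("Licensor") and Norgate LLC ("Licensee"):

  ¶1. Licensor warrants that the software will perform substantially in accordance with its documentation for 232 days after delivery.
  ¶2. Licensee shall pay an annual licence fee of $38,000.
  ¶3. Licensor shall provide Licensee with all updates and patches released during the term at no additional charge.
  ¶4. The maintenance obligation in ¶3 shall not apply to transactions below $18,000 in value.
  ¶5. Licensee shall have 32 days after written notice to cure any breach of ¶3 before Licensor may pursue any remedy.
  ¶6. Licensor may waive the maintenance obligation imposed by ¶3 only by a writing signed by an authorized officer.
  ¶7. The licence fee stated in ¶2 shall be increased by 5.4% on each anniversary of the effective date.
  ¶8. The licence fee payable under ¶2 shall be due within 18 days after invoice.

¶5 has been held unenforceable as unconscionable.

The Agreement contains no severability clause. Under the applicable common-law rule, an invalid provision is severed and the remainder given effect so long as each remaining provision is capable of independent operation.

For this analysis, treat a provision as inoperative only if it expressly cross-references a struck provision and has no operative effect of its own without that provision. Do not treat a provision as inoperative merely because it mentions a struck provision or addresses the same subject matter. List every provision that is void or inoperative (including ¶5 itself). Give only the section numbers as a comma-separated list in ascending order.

¶5 is struck. No other provision's operative terms depend on ¶5. With no severability clause, the stated default rule severs what cannot stand and enforces each remaining provision that can operate on its own. The provisions still in force are ¶1, ¶2, ¶3, ¶4, ¶6, ¶7, and ¶8.

5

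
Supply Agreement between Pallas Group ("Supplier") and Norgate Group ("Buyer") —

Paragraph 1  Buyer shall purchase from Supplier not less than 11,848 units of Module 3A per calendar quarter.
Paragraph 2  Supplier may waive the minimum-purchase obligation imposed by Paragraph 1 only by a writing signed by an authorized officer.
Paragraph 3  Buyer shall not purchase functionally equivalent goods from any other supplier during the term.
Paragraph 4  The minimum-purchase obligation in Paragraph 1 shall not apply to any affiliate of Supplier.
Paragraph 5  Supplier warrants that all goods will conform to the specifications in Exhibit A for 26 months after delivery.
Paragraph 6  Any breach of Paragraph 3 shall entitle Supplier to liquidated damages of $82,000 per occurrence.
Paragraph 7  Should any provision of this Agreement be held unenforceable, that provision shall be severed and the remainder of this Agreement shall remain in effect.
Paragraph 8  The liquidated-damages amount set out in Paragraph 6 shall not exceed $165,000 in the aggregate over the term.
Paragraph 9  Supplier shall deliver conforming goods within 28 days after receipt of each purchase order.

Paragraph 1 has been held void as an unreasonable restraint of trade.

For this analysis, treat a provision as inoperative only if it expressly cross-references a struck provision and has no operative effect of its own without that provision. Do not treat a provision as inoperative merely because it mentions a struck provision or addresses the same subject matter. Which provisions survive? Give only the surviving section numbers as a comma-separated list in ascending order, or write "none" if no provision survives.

Paragraph 1 is struck. Paragraph 2 merely fixes the waiver condition for Paragraph 1; with Paragraph 1 gone it has nothing to operate on and falls away. The whole of Paragraph 4 is the carve-out from the minimum-purchase obligation, defined by reference to Paragraph 1, so Paragraph 4 cannot stand once Paragraph 1 is removed. Under the severability clause in Paragraph 7, the remaining provisions continue in force. Paragraph 3, Paragraph 5, Paragraph 6, Paragraph 7, Paragraph 8, and Paragraph 9 remain in effect.

3, 5, 6, 7, 8, 9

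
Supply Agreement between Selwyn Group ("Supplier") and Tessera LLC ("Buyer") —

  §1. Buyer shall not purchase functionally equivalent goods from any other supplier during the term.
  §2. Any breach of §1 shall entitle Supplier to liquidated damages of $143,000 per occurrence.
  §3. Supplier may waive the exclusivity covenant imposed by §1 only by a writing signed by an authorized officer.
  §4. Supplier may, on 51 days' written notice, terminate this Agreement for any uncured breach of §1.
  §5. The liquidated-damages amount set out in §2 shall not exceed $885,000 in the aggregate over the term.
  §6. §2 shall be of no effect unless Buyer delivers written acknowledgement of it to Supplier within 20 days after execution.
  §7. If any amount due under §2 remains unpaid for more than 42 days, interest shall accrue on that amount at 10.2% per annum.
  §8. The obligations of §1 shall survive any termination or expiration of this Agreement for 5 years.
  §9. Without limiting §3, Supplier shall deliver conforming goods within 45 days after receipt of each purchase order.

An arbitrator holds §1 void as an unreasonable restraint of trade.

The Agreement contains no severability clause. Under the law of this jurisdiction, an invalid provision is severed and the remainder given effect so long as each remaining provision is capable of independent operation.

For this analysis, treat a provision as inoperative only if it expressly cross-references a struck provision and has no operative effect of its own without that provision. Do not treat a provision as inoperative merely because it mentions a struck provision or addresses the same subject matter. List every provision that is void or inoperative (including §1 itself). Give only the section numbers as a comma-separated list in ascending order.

§1 is struck. §2 operates only by reference to §1, so it falls with §1. §3 merely fixes the waiver condition for §1; with §1 gone it has nothing to operate on and falls away. The only function of §4 is the termination right for breach of §1, so it cannot stand once §1 is removed. The only function of §8 is the survival period for §1, so it cannot stand once §1 is removed. §5 operates only by reference to §2, so it falls with §2. §6 operates only by reference to §2, so it falls with §2. The whole of §7 is the default interest on the liquidated-damages amount, defined by reference to §2, so §7 cannot stand once §2 is removed. §9 mentions §3 but its own obligation stands independently of §3, so §9 is not affected. With no severability clause, the stated default rule severs what cannot stand and enforces each remaining provision that can operate on its own. Only §9 remains in effect.

1, 2, 3, 4, 5, 6, 7, 8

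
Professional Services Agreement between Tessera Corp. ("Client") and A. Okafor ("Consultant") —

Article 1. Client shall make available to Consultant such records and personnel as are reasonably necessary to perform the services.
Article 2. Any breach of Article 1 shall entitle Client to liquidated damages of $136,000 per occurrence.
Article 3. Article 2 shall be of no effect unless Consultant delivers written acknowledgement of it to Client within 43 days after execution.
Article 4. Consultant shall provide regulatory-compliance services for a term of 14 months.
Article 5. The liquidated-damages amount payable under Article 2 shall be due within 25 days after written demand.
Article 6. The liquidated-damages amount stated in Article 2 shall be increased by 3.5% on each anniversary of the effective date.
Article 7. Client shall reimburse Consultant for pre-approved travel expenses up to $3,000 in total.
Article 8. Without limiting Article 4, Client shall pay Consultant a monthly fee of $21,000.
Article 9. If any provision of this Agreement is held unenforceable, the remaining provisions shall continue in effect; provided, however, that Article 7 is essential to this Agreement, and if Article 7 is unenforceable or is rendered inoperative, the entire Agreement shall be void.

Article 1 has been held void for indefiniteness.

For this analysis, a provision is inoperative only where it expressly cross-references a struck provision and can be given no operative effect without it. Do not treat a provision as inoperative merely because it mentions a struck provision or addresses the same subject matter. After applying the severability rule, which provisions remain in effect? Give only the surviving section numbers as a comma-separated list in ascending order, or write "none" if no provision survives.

Article 1 is struck. The whole of Article 2 is the liquidated-damages amount, defined by reference to Article 1, so Article 2 cannot stand once Article 1 is removed. Article 3 merely fixes the acknowledgement condition for Article 2; with Article 2 gone it has nothing to operate on and falls away. Article 5 has no operative effect of its own apart from Article 2 and is therefore inoperative. Article 6 has no operative effect of its own apart from Article 2 and is therefore inoperative. Article 9 makes Article 7 an essential term, but Article 7 is unaffected, so the severability proviso in Article 9 preserves the remaining provisions. That leaves Article 4, Article 7, Article 8, and Article 9 in effect.

4, 7, 8, 9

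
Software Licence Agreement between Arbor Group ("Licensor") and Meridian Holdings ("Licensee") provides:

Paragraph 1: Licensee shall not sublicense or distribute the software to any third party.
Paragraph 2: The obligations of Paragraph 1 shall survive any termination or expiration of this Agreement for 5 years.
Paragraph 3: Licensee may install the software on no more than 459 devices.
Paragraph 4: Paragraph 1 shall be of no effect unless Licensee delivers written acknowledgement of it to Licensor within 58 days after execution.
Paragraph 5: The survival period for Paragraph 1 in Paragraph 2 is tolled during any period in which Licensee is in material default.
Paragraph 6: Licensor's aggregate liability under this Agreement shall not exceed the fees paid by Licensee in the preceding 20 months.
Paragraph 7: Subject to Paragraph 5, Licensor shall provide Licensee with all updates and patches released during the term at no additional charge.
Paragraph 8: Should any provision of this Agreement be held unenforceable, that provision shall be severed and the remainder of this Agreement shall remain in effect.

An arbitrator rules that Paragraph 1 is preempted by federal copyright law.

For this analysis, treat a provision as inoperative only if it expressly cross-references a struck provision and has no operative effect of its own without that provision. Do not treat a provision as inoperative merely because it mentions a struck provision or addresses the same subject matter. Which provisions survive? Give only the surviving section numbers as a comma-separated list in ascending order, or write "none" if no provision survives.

3, 6, 7, 8

Paragraph 1 is struck. Paragraph 2 merely fixes the survival period for Paragraph 1; with Paragraph 1 gone it has nothing to operate on and falls away. Paragraph 4 operates only by reference to Paragraph 1, so it falls with Paragraph 1. Paragraph 5 operates only by reference to Paragraph 2, so it falls with Paragraph 2. Although Paragraph 7 refers to Paragraph 5, its operative terms do not depend on Paragraph 5, so it remains in effect. Paragraph 8 is a severability clause and preserves every provision that can still be given independent effect. The provisions still in force are Paragraph 3, Paragraph 6, Paragraph 7, and Paragraph 8.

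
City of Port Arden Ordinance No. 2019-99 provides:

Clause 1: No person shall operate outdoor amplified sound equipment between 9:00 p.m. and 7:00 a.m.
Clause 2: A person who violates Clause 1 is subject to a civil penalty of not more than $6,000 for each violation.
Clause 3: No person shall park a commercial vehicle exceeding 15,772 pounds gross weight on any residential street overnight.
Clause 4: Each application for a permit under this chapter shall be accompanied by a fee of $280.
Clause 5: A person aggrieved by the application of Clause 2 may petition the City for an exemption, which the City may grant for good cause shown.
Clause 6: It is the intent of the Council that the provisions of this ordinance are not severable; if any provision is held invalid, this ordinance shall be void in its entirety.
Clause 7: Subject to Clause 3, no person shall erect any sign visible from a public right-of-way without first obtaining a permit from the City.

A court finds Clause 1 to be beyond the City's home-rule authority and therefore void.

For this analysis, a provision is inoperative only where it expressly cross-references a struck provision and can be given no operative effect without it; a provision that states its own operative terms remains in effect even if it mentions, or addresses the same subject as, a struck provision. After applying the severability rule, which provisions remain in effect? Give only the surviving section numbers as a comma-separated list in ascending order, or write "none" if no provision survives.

none

Clause 1 is struck. Clause 2 operates only by reference to Clause 1, so it falls with Clause 1. Clause 5 merely fixes the exemption procedure for Clause 2; with Clause 2 gone it has nothing to operate on and falls away. Clause 6 provides that the ordinance is not severable, so the invalidity of any one provision voids the entire ordinance. No provision of the ordinance survives.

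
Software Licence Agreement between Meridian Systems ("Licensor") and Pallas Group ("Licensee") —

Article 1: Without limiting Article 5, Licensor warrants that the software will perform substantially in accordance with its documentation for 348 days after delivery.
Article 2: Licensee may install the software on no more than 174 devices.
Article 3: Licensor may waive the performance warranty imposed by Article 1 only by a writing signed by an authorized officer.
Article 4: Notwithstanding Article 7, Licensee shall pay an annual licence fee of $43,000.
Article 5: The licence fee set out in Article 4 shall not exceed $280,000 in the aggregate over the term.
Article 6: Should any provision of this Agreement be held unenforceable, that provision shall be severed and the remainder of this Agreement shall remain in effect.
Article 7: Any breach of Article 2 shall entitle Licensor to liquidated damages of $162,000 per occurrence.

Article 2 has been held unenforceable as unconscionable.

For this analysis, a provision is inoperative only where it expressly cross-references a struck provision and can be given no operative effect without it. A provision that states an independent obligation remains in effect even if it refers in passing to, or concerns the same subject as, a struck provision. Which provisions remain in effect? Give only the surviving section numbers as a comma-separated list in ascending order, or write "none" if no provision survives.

1, 3, 4, 5, 6

Article 2 is struck. Article 7 has no operative effect of its own apart from Article 2 and is therefore inoperative. Although Article 4 refers to Article 7, its operative terms do not depend on Article 7, so it remains in effect. Article 6 is a severability clause and preserves every provision that can still be given independent effect. Article 1, Article 3, Article 4, Article 5, and Article 6 remain in effect.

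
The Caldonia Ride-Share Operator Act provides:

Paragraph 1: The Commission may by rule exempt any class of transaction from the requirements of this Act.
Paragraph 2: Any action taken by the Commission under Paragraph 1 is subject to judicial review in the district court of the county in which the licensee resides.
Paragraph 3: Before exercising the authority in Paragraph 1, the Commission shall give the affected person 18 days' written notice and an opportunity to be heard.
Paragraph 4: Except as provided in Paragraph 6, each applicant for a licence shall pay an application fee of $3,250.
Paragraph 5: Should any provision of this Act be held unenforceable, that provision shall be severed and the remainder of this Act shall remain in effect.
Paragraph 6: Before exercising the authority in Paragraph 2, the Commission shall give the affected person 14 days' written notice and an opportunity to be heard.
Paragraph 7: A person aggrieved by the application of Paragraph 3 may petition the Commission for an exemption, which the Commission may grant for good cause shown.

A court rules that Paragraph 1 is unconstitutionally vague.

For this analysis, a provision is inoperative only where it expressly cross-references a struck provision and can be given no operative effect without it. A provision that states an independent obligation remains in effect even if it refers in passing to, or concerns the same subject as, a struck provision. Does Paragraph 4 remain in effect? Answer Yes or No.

Paragraph 1 is struck. The only function of Paragraph 2 is the judicial-review right for Paragraph 1, so it cannot stand once Paragraph 1 is removed. Paragraph 3 operates only by reference to Paragraph 1, so it falls with Paragraph 1. The only function of Paragraph 6 is the notice-and-hearing requirement for Paragraph 2, so it cannot stand once Paragraph 2 is removed. Paragraph 7 has no operative effect of its own apart from Paragraph 3 and is therefore inoperative. Although Paragraph 4 refers to Paragraph 6, its operative terms do not depend on Paragraph 6, so it remains in effect. Under the severability clause in Paragraph 5, the remaining provisions continue in force. The provisions still in force are Paragraph 4 and Paragraph 5. Paragraph 4 is among the surviving provisions, so the answer is yes.

Yes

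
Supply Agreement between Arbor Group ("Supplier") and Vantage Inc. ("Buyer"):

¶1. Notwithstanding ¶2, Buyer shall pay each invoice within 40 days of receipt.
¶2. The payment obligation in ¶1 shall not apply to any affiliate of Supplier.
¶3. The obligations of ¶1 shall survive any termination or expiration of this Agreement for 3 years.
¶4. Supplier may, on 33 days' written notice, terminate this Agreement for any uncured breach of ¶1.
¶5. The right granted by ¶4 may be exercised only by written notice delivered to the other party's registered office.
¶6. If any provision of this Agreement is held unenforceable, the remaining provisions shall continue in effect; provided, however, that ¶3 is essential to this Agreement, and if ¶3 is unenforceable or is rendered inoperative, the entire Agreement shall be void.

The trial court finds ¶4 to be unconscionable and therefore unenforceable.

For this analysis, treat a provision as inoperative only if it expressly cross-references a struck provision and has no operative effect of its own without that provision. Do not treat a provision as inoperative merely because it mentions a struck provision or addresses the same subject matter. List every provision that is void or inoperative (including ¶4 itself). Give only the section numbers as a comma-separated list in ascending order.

4, 5

¶4 is struck. The only function of ¶5 is the notice requirement for ¶4, so it cannot stand once ¶4 is removed. ¶6 makes ¶3 an essential term, but ¶3 is unaffected, so the severability proviso in ¶6 preserves the remaining provisions. The provisions still in force are ¶1, ¶2, ¶3, and ¶6.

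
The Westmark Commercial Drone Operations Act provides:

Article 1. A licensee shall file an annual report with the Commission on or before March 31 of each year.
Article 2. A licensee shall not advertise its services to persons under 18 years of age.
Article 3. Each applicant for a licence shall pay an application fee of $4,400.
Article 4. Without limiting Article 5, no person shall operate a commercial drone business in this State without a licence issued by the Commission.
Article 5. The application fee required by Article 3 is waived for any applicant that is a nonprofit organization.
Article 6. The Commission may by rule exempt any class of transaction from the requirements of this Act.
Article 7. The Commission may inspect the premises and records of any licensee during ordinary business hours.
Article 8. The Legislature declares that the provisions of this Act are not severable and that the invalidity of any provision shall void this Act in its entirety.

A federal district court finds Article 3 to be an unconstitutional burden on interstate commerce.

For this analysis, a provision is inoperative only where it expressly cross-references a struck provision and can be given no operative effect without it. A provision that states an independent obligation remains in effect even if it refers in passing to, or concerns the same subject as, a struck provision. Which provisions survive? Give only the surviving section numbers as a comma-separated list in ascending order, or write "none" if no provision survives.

Article 3 is struck. The whole of Article 5 is the nonprofit waiver of the application fee, defined by reference to Article 3, so Article 5 cannot stand once Article 3 is removed. Article 8 provides that the Act is not severable, so the invalidity of any one provision voids the entire Act. No provision of the Act survives.

none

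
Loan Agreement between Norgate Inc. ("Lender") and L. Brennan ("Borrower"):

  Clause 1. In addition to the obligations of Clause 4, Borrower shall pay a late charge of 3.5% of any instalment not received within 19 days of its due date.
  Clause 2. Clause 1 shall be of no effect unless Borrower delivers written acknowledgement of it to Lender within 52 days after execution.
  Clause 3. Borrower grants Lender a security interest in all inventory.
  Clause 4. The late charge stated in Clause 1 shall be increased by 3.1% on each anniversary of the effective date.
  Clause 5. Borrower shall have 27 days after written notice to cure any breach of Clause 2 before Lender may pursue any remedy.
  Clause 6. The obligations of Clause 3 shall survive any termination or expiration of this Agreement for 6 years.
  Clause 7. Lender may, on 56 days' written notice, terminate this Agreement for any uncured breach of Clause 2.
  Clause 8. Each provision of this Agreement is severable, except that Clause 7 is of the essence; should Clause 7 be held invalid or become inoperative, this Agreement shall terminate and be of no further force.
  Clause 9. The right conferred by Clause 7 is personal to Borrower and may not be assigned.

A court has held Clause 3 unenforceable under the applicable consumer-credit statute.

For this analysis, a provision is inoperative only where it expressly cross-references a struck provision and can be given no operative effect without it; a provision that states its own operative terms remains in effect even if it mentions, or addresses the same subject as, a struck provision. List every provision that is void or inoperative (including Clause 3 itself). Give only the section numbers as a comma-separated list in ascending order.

3, 6

Clause 3 is struck. Clause 6 has no operative effect of its own apart from Clause 3 and is therefore inoperative. Clause 8 makes Clause 7 an essential term, but Clause 7 is unaffected, so the severability proviso in Clause 8 preserves the remaining provisions. Clause 1, Clause 2, Clause 4, Clause 5, Clause 7, Clause 8, and Clause 9 remain in effect.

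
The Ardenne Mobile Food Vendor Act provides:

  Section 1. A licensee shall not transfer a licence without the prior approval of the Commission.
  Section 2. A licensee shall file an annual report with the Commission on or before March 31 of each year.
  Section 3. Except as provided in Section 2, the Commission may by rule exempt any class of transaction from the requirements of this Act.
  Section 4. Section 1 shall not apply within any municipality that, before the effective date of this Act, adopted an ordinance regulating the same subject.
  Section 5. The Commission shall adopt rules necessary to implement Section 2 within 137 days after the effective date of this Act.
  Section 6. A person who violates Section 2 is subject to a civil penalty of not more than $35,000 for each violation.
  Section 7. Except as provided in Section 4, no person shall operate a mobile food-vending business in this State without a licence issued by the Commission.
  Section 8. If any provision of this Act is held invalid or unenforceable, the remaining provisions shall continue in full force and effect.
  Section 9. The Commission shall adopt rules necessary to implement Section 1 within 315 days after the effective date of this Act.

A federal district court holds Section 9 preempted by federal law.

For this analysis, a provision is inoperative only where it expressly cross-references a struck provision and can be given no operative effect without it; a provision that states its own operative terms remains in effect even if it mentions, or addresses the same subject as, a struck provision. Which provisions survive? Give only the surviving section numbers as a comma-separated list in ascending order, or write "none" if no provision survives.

Section 9 is struck. No other provision's operative terms depend on Section 9. Under the severability clause in Section 8, the remaining provisions continue in force. Section 1, Section 2, Section 3, Section 4, Section 5, Section 6, Section 7, and Section 8 remain in effect.

1, 2, 3, 4, 5, 6, 7, 8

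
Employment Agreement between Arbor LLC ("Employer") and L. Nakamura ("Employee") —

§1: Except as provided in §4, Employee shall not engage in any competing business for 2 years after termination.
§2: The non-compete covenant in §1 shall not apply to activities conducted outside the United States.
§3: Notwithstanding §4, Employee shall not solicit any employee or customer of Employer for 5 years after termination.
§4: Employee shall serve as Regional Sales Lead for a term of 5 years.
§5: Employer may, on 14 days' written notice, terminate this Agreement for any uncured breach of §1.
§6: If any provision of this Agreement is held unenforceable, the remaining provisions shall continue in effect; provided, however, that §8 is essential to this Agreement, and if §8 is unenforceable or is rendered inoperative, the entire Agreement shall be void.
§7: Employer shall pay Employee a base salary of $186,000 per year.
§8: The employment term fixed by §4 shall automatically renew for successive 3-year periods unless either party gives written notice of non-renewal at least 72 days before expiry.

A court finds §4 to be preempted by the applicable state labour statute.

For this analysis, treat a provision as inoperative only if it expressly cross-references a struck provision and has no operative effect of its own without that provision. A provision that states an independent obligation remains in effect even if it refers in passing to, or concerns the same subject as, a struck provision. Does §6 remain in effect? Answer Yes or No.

§4 is struck. §8 has no operative effect of its own apart from §4 and is therefore inoperative. §6 makes §8 an essential term, and §8 has been rendered inoperative by the cascade; under §6, the entire Agreement is therefore void. No provision of the Agreement survives. §6 is among the inoperative provisions, so the answer is no.

No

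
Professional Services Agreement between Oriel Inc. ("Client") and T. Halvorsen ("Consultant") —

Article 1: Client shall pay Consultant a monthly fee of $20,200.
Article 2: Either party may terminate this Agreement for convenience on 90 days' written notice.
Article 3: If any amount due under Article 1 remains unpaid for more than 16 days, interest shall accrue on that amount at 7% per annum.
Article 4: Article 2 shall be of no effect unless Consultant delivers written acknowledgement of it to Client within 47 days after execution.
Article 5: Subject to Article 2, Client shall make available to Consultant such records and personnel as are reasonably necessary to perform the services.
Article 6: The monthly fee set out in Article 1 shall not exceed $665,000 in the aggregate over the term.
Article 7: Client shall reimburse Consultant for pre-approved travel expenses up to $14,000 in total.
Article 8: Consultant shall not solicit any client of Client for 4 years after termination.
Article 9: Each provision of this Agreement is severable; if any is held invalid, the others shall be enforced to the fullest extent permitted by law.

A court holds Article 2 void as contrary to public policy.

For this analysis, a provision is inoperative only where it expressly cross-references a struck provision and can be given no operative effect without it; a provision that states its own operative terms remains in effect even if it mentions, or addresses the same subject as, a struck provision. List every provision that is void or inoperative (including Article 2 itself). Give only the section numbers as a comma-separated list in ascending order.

Article 2 is struck. The only function of Article 4 is the acknowledgement condition for Article 2, so it cannot stand once Article 2 is removed. Article 5 mentions Article 2 but its own obligation stands independently of Article 2, so Article 5 is not affected. Under the severability clause in Article 9, the remaining provisions continue in force. That leaves Article 1, Article 3, Article 5, Article 6, Article 7, Article 8, and Article 9 in effect.

2, 4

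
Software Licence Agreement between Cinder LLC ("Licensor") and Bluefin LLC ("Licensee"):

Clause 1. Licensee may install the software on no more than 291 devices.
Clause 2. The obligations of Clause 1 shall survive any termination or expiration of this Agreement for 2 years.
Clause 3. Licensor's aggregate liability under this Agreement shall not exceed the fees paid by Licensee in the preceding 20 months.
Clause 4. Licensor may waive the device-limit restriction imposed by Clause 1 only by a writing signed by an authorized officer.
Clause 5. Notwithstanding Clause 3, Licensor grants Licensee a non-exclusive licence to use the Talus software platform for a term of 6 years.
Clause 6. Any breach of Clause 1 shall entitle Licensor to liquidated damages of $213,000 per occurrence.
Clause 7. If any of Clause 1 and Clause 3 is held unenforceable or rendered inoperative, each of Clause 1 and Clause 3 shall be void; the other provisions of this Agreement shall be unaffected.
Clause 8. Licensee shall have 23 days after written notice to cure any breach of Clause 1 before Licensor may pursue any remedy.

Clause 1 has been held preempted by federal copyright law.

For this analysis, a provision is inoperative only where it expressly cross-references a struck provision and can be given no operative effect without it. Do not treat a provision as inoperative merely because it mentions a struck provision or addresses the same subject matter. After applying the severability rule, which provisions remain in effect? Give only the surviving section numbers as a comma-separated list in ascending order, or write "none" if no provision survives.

Clause 1 is struck. Clause 2 merely fixes the survival period for Clause 1; with Clause 1 gone it has nothing to operate on and falls away. The only function of Clause 4 is the waiver condition for Clause 1, so it cannot stand once Clause 1 is removed. Clause 6 has no operative effect of its own apart from Clause 1 and is therefore inoperative. Clause 8 has no operative effect of its own apart from Clause 1 and is therefore inoperative. Although Clause 5 refers to Clause 3, its operative terms do not depend on Clause 3, so it remains in effect. Clause 7 declares Clause 1 and Clause 3 mutually dependent; since one of them has fallen, all of them are of no effect. That brings down Clause 3 as well. The remainder continues in force under Clause 7. That leaves Clause 5 and Clause 7 in effect.

5, 7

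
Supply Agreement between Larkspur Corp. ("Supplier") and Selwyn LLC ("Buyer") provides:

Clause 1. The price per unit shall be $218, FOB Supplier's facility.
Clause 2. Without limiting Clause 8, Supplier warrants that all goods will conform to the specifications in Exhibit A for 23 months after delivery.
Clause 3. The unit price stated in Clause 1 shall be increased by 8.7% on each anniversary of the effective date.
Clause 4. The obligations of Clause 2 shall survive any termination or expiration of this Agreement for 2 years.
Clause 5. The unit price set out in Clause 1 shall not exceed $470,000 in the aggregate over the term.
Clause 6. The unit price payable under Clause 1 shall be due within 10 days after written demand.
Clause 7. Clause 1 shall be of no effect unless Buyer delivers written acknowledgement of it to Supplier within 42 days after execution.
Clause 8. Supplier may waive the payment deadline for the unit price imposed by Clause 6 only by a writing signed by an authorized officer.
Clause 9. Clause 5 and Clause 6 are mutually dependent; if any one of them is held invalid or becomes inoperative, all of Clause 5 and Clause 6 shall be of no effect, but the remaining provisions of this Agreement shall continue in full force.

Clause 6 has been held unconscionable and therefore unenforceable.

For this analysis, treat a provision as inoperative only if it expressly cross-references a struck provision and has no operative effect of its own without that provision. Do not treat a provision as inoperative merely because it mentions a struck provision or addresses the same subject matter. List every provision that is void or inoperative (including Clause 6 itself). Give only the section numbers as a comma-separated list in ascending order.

5, 6, 8

Clause 6 is struck. Clause 8 merely fixes the waiver condition for Clause 6; with Clause 6 gone it has nothing to operate on and falls away. Although Clause 2 refers to Clause 8, its operative terms do not depend on Clause 8, so it remains in effect. Clause 9 declares Clause 5 and Clause 6 mutually dependent; since one of them has fallen, all of them are of no effect. That brings down Clause 5 as well. The remainder continues in force under Clause 9. That leaves Clause 1, Clause 2, Clause 3, Clause 4, Clause 7, and Clause 9 in effect.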